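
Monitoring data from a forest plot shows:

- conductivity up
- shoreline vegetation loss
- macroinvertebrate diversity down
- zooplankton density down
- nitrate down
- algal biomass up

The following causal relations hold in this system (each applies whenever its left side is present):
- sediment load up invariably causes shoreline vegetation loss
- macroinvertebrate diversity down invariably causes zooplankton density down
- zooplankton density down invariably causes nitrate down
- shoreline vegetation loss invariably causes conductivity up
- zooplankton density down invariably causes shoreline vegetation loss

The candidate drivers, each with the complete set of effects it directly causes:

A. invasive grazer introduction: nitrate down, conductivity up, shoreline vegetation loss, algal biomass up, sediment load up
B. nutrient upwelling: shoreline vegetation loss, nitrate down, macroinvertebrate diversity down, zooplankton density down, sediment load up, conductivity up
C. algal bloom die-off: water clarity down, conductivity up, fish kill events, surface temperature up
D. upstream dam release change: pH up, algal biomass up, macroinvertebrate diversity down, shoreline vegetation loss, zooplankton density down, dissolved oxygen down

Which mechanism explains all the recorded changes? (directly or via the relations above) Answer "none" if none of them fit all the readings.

For each candidate, compare predicted effects to what was observed:
(A) invasive grazer introduction — conductivity up yes; shoreline vegetation loss yes; macroinvertebrate diversity down NO; zooplankton density down NO; nitrate down yes; algal biomass up yes
(B) nutrient upwelling — does not account for algal biomass up
(C) algal bloom die-off — conductivity up yes; shoreline vegetation loss NO; macroinvertebrate diversity down NO; zooplankton density down NO; nitrate down NO; algal biomass up NO
(D) upstream dam release change — conductivity up yes (through shoreline vegetation loss → conductivity up); shoreline vegetation loss yes; macroinvertebrate diversity down yes; zooplankton density down yes; nitrate down yes (through zooplankton density down → nitrate down); algal biomass up yes
(D) alone accounts for all the evidence.

D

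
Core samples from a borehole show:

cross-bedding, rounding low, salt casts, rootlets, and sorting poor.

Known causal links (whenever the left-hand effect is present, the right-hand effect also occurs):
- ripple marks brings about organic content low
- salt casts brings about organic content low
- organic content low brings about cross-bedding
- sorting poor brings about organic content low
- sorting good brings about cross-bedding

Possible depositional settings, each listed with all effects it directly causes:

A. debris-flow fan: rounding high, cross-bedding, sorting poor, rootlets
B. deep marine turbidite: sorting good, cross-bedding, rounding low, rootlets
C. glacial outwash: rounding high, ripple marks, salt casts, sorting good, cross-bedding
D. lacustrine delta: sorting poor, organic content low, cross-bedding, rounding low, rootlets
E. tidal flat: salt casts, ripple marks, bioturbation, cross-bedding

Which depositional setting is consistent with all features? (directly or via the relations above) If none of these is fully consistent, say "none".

Checking each candidate against the observations:
(A) debris-flow fan — cross-bedding match; rounding low miss; salt casts miss; rootlets match; sorting poor match
(B) deep marine turbidite — cross-bedding match; rounding low match; salt casts miss; rootlets match; sorting poor miss
(C) glacial outwash — fails on rounding low, rootlets, sorting poor (predicts rounding high, not rounding low; predicts sorting good, not sorting poor)
(D) lacustrine delta — cross-bedding match; rounding low match; salt casts miss; rootlets match; sorting poor match
(E) tidal flat — does not account for rounding low, rootlets, sorting poor
None of the listed candidates fits everything.

none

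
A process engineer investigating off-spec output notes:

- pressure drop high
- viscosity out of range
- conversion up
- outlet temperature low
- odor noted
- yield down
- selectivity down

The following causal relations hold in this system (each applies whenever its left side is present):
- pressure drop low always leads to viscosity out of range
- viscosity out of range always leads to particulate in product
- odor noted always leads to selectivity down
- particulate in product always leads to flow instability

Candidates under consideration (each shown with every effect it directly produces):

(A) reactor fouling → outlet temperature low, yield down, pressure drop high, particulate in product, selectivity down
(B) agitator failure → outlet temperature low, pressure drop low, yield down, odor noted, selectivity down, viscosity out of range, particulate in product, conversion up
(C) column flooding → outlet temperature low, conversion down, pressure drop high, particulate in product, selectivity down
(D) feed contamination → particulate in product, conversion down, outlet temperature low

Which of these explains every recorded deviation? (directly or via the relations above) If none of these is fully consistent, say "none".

none

For each candidate, compare predicted effects to what was observed:
(A) reactor fouling — pressure drop high +; viscosity out of range -; conversion up -; outlet temperature low +; odor noted -; yield down +; selectivity down +
(B) agitator failure — pressure drop high -; viscosity out of range +; conversion up +; outlet temperature low +; odor noted +; yield down +; selectivity down +
(C) column flooding — fails on viscosity out of range, conversion up, odor noted, yield down (predicts conversion down, not conversion up)
(D) feed contamination — fails on pressure drop high, viscosity out of range, conversion up, odor noted, yield down, selectivity down (predicts conversion down, not conversion up)
Every candidate fails on at least one observation.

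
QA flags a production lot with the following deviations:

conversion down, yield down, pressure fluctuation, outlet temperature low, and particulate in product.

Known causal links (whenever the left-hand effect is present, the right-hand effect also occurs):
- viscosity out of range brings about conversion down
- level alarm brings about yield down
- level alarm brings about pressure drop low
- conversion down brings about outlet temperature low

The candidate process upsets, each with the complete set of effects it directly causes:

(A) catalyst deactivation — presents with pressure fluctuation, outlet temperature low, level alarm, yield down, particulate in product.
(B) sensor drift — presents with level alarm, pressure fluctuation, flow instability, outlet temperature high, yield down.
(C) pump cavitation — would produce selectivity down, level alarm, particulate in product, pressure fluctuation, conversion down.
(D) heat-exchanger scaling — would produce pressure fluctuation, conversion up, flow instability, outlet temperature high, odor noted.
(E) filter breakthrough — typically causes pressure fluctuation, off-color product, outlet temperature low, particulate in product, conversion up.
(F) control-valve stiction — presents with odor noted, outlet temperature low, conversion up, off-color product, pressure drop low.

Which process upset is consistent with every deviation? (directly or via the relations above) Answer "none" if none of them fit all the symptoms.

Per-candidate check:
(A) catalyst deactivation — conversion down ✗; yield down ✓; pressure fluctuation ✓; outlet temperature low ✓; particulate in product ✓
(B) sensor drift — conversion down ✗; yield down ✓; pressure fluctuation ✓; outlet temperature low ✗; particulate in product ✗
(C) pump cavitation — conversion down ✓; yield down ✓ (through level alarm → yield down); pressure fluctuation ✓; outlet temperature low ✓ (through conversion down → outlet temperature low); particulate in product ✓
(D) heat-exchanger scaling — conversion down ✗; yield down ✗; pressure fluctuation ✓; outlet temperature low ✗; particulate in product ✗
(E) filter breakthrough — fails on conversion down, yield down (predicts conversion up, not conversion down)
(F) control-valve stiction — conversion down ✗; yield down ✗; pressure fluctuation ✗; outlet temperature low ✓; particulate in product ✗
(C) alone accounts for all the evidence.

C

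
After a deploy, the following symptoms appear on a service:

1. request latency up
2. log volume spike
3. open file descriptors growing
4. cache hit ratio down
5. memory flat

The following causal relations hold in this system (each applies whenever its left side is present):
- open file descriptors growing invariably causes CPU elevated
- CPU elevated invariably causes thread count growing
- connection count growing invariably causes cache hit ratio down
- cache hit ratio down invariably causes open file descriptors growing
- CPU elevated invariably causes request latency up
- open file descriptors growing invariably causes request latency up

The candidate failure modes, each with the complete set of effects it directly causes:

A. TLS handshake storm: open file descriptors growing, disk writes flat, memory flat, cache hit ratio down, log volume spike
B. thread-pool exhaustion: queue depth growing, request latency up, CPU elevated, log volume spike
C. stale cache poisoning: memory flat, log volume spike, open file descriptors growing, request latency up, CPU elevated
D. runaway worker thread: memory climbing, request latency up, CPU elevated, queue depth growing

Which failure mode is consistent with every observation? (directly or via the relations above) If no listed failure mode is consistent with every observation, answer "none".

A

Per-candidate check:
(A) TLS handshake storm — accounts for every observation (request latency up by open file descriptors growing → request latency up)
(B) thread-pool exhaustion — does not account for open file descriptors growing, cache hit ratio down, memory flat
(C) stale cache poisoning — request latency up yes; log volume spike yes; open file descriptors growing yes; cache hit ratio down NO; memory flat yes
(D) runaway worker thread — fails on log volume spike, open file descriptors growing, cache hit ratio down, memory flat (predicts memory climbing, not memory flat)
(A) is the only candidate with no mismatches.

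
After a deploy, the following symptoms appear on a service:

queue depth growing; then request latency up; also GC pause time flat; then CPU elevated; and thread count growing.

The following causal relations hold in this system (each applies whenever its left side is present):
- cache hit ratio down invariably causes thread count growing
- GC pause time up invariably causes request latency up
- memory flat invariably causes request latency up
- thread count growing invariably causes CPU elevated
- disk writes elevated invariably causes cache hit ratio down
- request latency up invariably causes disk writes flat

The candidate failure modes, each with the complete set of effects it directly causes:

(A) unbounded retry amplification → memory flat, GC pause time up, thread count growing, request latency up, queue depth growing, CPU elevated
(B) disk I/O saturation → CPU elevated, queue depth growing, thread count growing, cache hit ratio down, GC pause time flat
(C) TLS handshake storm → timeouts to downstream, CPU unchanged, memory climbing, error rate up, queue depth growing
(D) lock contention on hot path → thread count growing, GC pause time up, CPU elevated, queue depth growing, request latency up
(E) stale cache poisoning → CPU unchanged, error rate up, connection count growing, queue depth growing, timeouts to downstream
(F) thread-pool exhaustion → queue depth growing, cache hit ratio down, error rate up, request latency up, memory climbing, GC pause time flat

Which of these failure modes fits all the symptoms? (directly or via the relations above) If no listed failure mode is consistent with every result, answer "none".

F

For each candidate, compare predicted effects to what was observed:
(A) unbounded retry amplification — queue depth growing +; request latency up +; GC pause time flat -; CPU elevated +; thread count growing +
(B) disk I/O saturation — queue depth growing +; request latency up -; GC pause time flat +; CPU elevated +; thread count growing +
(C) TLS handshake storm — fails on request latency up, GC pause time flat, CPU elevated, thread count growing (predicts CPU unchanged, not CPU elevated)
(D) lock contention on hot path — queue depth growing +; request latency up +; GC pause time flat -; CPU elevated +; thread count growing +
(E) stale cache poisoning — fails on request latency up, GC pause time flat, CPU elevated, thread count growing (predicts CPU unchanged, not CPU elevated)
(F) thread-pool exhaustion — accounts for every observation (CPU elevated via cache hit ratio down → thread count growing → CPU elevated)
(F) is the only candidate with no mismatches.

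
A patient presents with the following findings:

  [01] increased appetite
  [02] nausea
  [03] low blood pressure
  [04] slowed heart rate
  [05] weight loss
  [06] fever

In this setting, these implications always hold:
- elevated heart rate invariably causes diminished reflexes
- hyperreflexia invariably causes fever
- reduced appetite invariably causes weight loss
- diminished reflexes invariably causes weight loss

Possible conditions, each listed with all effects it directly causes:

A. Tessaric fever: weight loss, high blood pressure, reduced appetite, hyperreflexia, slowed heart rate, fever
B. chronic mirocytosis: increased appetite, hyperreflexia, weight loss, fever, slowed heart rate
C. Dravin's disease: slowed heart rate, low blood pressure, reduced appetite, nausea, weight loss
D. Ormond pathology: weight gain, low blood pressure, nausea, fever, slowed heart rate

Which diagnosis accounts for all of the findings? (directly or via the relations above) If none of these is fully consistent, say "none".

none

Testing each hypothesis:
(A) Tessaric fever — fails on increased appetite, nausea, low blood pressure (predicts reduced appetite, not increased appetite; predicts high blood pressure, not low blood pressure)
(B) chronic mirocytosis — increased appetite ✓; nausea ✗; low blood pressure ✗; slowed heart rate ✓; weight loss ✓; fever ✓
(C) Dravin's disease — fails on increased appetite, fever (predicts reduced appetite, not increased appetite)
(D) Ormond pathology — increased appetite ✗; nausea ✓; low blood pressure ✓; slowed heart rate ✓; weight loss ✗; fever ✓
None of the listed candidates fits everything.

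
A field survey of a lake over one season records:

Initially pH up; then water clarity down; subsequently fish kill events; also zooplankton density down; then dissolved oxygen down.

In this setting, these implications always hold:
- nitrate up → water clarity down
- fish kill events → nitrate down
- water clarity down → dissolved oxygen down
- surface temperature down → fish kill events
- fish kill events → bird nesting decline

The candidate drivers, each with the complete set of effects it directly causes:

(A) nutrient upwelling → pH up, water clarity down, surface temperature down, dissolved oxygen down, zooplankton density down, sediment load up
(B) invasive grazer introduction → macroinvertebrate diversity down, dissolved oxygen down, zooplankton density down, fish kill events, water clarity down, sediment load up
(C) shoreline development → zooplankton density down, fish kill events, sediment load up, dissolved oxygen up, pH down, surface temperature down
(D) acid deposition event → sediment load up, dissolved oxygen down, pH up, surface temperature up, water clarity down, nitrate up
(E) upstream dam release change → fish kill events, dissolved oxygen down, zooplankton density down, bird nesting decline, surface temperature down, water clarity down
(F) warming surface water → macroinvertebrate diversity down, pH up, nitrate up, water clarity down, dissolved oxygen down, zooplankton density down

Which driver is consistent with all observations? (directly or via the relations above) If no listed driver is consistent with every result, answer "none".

A

Checking each candidate against the observations:
(A) nutrient upwelling — accounts for every observation (fish kill events by surface temperature down → fish kill events)
(B) invasive grazer introduction — pH up miss; water clarity down match; fish kill events match; zooplankton density down match; dissolved oxygen down match
(C) shoreline development — fails on pH up, water clarity down, dissolved oxygen down (predicts pH down, not pH up; predicts dissolved oxygen up, not dissolved oxygen down)
(D) acid deposition event — pH up match; water clarity down match; fish kill events miss; zooplankton density down miss; dissolved oxygen down match
(E) upstream dam release change — does not account for pH up
(F) warming surface water — does not account for fish kill events
Only (A) is consistent with every observation.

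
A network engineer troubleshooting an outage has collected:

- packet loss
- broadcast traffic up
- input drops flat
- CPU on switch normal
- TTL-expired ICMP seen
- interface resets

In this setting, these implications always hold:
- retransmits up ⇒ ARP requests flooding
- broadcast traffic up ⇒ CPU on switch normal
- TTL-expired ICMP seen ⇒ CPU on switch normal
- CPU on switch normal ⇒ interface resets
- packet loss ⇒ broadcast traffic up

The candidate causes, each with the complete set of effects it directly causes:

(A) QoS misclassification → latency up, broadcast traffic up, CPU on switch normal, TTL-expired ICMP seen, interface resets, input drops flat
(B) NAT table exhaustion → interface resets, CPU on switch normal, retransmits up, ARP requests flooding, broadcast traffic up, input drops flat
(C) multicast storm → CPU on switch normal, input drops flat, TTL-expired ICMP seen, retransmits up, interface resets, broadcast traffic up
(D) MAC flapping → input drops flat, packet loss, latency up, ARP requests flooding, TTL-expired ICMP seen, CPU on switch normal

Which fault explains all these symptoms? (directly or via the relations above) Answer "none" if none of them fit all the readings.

Per-candidate check:
(A) QoS misclassification — does not account for packet loss
(B) NAT table exhaustion — packet loss ✗; broadcast traffic up ✓; input drops flat ✓; CPU on switch normal ✓; TTL-expired ICMP seen ✗; interface resets ✓
(C) multicast storm — does not account for packet loss
(D) MAC flapping — packet loss ✓; broadcast traffic up ✓ (through packet loss → broadcast traffic up); input drops flat ✓; CPU on switch normal ✓; TTL-expired ICMP seen ✓; interface resets ✓ (through CPU on switch normal → interface resets)
(D) alone accounts for all the evidence.

D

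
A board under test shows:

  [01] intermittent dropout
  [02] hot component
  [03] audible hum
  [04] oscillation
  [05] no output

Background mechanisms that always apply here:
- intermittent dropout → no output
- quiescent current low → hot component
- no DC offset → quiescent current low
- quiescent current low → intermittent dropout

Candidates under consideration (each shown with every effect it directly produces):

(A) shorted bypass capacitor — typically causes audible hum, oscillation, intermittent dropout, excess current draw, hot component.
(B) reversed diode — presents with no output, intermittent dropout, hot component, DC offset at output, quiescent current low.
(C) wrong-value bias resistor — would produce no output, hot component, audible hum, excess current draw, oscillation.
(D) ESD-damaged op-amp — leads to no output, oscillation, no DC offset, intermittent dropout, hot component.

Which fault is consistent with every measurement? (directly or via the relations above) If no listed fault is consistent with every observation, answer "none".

Checking each candidate against the observations:
(A) shorted bypass capacitor — intermittent dropout +; hot component +; audible hum +; oscillation +; no output + (through intermittent dropout → no output)
(B) reversed diode — intermittent dropout +; hot component +; audible hum -; oscillation -; no output +
(C) wrong-value bias resistor — does not account for intermittent dropout
(D) ESD-damaged op-amp — does not account for audible hum
(A) alone accounts for all the evidence.

A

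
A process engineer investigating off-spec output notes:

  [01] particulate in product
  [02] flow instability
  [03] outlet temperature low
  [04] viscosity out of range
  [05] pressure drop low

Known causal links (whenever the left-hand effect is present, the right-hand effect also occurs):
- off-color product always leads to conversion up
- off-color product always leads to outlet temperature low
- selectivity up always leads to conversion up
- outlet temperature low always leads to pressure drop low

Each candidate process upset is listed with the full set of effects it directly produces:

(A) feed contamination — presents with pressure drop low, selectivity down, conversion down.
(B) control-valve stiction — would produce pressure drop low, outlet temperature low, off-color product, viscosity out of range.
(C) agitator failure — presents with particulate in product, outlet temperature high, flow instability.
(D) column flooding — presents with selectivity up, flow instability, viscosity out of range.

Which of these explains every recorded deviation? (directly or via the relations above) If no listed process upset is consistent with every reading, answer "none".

none

Per-candidate check:
(A) feed contamination — particulate in product NO; flow instability NO; outlet temperature low NO; viscosity out of range NO; pressure drop low yes
(B) control-valve stiction — does not account for particulate in product, flow instability
(C) agitator failure — fails on outlet temperature low, viscosity out of range, pressure drop low (predicts outlet temperature high, not outlet temperature low)
(D) column flooding — particulate in product NO; flow instability yes; outlet temperature low NO; viscosity out of range yes; pressure drop low NO
No candidate is consistent with all observations.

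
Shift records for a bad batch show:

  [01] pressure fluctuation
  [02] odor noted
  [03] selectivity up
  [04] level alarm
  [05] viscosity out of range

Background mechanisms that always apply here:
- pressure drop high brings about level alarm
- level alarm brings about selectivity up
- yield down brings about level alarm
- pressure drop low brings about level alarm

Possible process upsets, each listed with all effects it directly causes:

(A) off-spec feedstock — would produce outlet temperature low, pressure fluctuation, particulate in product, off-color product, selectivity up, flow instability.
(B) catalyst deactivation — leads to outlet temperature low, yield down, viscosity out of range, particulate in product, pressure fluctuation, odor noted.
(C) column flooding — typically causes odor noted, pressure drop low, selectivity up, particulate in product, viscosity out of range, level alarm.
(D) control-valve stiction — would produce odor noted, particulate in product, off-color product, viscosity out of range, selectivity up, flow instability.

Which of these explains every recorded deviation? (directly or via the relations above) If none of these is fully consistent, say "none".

B

Per-candidate check:
(A) off-spec feedstock — pressure fluctuation ✓; odor noted ✗; selectivity up ✓; level alarm ✗; viscosity out of range ✗
(B) catalyst deactivation — accounts for every observation (selectivity up through yield down → level alarm → selectivity up)
(C) column flooding — pressure fluctuation ✗; odor noted ✓; selectivity up ✓; level alarm ✓; viscosity out of range ✓
(D) control-valve stiction — does not account for pressure fluctuation, level alarm
Only (B) is consistent with every observation.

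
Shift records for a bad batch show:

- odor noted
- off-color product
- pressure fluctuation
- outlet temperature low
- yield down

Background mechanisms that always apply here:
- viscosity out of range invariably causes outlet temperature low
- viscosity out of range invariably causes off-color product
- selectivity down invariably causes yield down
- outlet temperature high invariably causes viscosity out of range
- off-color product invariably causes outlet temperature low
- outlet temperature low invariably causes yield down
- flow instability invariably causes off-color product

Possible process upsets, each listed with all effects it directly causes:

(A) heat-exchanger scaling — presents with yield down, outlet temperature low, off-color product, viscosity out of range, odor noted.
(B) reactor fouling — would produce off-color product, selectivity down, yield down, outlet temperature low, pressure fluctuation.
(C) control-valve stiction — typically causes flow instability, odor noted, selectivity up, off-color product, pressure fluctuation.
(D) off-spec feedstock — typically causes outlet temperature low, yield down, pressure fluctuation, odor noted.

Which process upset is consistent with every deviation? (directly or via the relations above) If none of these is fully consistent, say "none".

C

Checking each candidate against the observations:
(A) heat-exchanger scaling — odor noted +; off-color product +; pressure fluctuation -; outlet temperature low +; yield down +
(B) reactor fouling — does not account for odor noted
(C) control-valve stiction — odor noted +; off-color product +; pressure fluctuation +; outlet temperature low + (through off-color product → outlet temperature low); yield down + (through off-color product → outlet temperature low → yield down)
(D) off-spec feedstock — odor noted +; off-color product -; pressure fluctuation +; outlet temperature low +; yield down +
(C) is the only candidate with no mismatches.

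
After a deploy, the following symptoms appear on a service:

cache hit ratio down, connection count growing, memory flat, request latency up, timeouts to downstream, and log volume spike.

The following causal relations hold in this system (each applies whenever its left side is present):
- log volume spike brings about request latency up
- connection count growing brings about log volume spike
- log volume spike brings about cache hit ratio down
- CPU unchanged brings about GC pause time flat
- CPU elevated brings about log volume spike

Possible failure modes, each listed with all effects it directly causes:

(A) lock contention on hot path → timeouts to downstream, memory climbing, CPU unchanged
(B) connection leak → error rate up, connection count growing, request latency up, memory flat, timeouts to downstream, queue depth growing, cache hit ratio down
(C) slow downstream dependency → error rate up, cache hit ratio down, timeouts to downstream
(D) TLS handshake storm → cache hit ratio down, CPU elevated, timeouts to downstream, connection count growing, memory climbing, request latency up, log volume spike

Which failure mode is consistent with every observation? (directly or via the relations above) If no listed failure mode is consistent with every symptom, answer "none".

B

For each candidate, compare predicted effects to what was observed:
(A) lock contention on hot path — cache hit ratio down -; connection count growing -; memory flat -; request latency up -; timeouts to downstream +; log volume spike -
(B) connection leak — accounts for every observation (log volume spike by connection count growing → log volume spike)
(C) slow downstream dependency — cache hit ratio down +; connection count growing -; memory flat -; request latency up -; timeouts to downstream +; log volume spike -
(D) TLS handshake storm — fails on memory flat (predicts memory climbing, not memory flat)
(B) alone accounts for all the evidence.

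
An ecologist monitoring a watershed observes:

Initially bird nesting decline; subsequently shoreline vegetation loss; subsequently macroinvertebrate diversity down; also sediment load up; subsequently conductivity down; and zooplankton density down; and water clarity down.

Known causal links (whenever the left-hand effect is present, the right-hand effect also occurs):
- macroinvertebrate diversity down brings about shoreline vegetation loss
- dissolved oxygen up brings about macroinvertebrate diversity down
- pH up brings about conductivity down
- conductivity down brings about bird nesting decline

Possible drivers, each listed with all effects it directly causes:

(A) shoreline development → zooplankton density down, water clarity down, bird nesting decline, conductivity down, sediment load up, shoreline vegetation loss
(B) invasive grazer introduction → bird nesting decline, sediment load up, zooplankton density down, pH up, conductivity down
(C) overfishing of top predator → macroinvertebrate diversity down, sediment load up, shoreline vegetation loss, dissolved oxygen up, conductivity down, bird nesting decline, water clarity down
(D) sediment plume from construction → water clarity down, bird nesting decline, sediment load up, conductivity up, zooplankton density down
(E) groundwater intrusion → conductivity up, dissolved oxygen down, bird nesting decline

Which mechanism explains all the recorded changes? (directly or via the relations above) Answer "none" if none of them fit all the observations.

Checking each candidate against the observations:
(A) shoreline development — bird nesting decline yes; shoreline vegetation loss yes; macroinvertebrate diversity down NO; sediment load up yes; conductivity down yes; zooplankton density down yes; water clarity down yes
(B) invasive grazer introduction — does not account for shoreline vegetation loss, macroinvertebrate diversity down, water clarity down
(C) overfishing of top predator — bird nesting decline yes; shoreline vegetation loss yes; macroinvertebrate diversity down yes; sediment load up yes; conductivity down yes; zooplankton density down NO; water clarity down yes
(D) sediment plume from construction — bird nesting decline yes; shoreline vegetation loss NO; macroinvertebrate diversity down NO; sediment load up yes; conductivity down NO; zooplankton density down yes; water clarity down yes
(E) groundwater intrusion — fails on shoreline vegetation loss, macroinvertebrate diversity down, sediment load up, conductivity down, zooplankton density down, water clarity down (predicts conductivity up, not conductivity down)
No candidate is consistent with all observations.

none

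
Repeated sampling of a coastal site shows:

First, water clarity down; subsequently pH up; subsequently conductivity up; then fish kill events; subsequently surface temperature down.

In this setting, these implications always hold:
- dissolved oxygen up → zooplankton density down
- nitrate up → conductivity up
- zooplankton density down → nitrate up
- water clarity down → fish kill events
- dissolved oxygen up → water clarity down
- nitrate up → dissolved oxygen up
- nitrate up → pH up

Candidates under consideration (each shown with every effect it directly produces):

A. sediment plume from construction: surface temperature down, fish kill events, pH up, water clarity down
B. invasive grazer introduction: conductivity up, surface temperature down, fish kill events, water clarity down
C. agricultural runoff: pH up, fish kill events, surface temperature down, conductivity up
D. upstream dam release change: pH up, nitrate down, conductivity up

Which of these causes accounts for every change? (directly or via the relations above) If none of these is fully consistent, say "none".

For each candidate, compare predicted effects to what was observed:
(A) sediment plume from construction — water clarity down ✓; pH up ✓; conductivity up ✗; fish kill events ✓; surface temperature down ✓
(B) invasive grazer introduction — does not account for pH up
(C) agricultural runoff — does not account for water clarity down
(D) upstream dam release change — water clarity down ✗; pH up ✓; conductivity up ✓; fish kill events ✗; surface temperature down ✗
No candidate is consistent with all observations.

none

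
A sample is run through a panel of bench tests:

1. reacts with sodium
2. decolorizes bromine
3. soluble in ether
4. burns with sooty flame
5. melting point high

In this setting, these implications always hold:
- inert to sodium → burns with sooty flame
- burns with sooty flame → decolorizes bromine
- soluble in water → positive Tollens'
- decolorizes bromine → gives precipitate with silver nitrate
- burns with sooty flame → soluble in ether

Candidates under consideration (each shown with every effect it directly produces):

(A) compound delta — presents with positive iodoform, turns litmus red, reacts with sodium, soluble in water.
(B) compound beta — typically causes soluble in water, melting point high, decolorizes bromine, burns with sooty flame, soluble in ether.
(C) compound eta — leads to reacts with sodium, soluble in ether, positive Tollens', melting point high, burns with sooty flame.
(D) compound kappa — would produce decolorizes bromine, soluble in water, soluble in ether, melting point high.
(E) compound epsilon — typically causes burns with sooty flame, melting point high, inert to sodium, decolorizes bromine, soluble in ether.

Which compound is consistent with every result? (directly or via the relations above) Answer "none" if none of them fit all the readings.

Checking each candidate against the observations:
(A) compound delta — reacts with sodium yes; decolorizes bromine NO; soluble in ether NO; burns with sooty flame NO; melting point high NO
(B) compound beta — does not account for reacts with sodium
(C) compound eta — reacts with sodium yes; decolorizes bromine yes (by burns with sooty flame → decolorizes bromine); soluble in ether yes; burns with sooty flame yes; melting point high yes
(D) compound kappa — reacts with sodium NO; decolorizes bromine yes; soluble in ether yes; burns with sooty flame NO; melting point high yes
(E) compound epsilon — fails on reacts with sodium (predicts inert to sodium, not reacts with sodium)
Only (C) is consistent with every observation.

C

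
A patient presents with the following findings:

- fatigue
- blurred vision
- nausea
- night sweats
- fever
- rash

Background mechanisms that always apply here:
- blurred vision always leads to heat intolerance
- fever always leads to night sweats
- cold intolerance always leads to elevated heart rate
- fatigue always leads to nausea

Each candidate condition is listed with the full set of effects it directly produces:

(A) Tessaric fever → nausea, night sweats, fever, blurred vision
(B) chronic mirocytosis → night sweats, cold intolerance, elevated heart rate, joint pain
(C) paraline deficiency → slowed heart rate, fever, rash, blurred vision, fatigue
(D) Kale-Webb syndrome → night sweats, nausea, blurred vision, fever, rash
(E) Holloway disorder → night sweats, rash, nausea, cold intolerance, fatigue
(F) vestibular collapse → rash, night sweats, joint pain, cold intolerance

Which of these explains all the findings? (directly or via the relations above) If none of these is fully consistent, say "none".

C

For each candidate, compare predicted effects to what was observed:
(A) Tessaric fever — fatigue ✗; blurred vision ✓; nausea ✓; night sweats ✓; fever ✓; rash ✗
(B) chronic mirocytosis — does not account for fatigue, blurred vision, nausea, fever, rash
(C) paraline deficiency — fatigue ✓; blurred vision ✓; nausea ✓ (via fatigue → nausea); night sweats ✓ (via fever → night sweats); fever ✓; rash ✓
(D) Kale-Webb syndrome — fatigue ✗; blurred vision ✓; nausea ✓; night sweats ✓; fever ✓; rash ✓
(E) Holloway disorder — does not account for blurred vision, fever
(F) vestibular collapse — fatigue ✗; blurred vision ✗; nausea ✗; night sweats ✓; fever ✗; rash ✓
(C) alone accounts for all the evidence.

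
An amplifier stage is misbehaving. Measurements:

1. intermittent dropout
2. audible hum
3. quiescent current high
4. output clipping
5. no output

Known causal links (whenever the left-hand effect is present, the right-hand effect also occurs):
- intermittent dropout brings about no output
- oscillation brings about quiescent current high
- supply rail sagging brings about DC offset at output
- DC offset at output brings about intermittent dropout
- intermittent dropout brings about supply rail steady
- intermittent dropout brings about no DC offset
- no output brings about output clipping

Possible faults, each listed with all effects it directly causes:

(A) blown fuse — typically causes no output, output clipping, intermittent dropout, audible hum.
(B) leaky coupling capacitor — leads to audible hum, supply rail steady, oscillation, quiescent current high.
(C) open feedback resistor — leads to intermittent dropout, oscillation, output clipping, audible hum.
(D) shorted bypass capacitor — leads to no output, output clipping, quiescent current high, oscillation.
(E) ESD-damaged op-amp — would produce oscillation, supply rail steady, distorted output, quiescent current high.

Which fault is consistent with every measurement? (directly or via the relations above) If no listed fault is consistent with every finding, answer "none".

C

Testing each hypothesis:
(A) blown fuse — intermittent dropout +; audible hum +; quiescent current high -; output clipping +; no output +
(B) leaky coupling capacitor — does not account for intermittent dropout, output clipping, no output
(C) open feedback resistor — intermittent dropout +; audible hum +; quiescent current high + (by oscillation → quiescent current high); output clipping +; no output + (by intermittent dropout → no output)
(D) shorted bypass capacitor — does not account for intermittent dropout, audible hum
(E) ESD-damaged op-amp — intermittent dropout -; audible hum -; quiescent current high +; output clipping -; no output -
(C) is the only candidate with no mismatches.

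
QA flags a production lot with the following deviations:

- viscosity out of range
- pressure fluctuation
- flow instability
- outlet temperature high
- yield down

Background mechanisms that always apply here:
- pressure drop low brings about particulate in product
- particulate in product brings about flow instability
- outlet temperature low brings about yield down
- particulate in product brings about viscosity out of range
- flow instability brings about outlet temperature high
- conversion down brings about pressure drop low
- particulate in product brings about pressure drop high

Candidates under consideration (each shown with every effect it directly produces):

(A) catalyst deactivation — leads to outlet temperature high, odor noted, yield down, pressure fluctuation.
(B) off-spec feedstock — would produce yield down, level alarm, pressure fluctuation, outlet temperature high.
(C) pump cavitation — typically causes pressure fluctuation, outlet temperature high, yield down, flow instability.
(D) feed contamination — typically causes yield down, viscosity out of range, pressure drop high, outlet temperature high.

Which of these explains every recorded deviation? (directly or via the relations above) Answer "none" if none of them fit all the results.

For each candidate, compare predicted effects to what was observed:
(A) catalyst deactivation — does not account for viscosity out of range, flow instability
(B) off-spec feedstock — viscosity out of range -; pressure fluctuation +; flow instability -; outlet temperature high +; yield down +
(C) pump cavitation — viscosity out of range -; pressure fluctuation +; flow instability +; outlet temperature high +; yield down +
(D) feed contamination — does not account for pressure fluctuation, flow instability
Every candidate fails on at least one observation.

none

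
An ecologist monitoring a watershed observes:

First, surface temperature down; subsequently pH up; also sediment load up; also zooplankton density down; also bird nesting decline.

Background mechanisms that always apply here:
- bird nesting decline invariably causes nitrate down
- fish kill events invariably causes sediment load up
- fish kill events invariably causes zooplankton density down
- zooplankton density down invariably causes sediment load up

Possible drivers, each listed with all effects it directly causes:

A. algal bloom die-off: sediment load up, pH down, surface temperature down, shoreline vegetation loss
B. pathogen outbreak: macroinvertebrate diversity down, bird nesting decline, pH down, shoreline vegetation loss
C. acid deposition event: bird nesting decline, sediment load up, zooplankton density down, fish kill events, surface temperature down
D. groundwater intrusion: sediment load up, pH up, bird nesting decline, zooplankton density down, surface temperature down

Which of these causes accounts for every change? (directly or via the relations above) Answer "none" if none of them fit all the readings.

Per-candidate check:
(A) algal bloom die-off — surface temperature down yes; pH up NO; sediment load up yes; zooplankton density down NO; bird nesting decline NO
(B) pathogen outbreak — surface temperature down NO; pH up NO; sediment load up NO; zooplankton density down NO; bird nesting decline yes
(C) acid deposition event — does not account for pH up
(D) groundwater intrusion — surface temperature down yes; pH up yes; sediment load up yes; zooplankton density down yes; bird nesting decline yes
(D) alone accounts for all the evidence.

D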